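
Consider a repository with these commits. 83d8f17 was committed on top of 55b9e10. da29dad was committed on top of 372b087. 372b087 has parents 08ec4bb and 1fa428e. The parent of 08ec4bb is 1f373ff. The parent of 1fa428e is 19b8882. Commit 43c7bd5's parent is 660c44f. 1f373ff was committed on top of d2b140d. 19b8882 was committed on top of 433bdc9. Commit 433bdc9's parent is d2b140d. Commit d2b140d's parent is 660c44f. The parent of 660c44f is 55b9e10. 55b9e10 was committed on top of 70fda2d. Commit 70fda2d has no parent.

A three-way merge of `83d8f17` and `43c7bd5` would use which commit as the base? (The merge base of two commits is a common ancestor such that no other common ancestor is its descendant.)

55b9e10

Ancestors of 83d8f17: {55b9e10, 70fda2d, 83d8f17}.
Ancestors of 43c7bd5: {43c7bd5, 55b9e10, 660c44f, 70fda2d}.
Common ancestors: {55b9e10, 70fda2d}.
Among these, 55b9e10 is not an ancestor of any other common ancestor — it is the merge base.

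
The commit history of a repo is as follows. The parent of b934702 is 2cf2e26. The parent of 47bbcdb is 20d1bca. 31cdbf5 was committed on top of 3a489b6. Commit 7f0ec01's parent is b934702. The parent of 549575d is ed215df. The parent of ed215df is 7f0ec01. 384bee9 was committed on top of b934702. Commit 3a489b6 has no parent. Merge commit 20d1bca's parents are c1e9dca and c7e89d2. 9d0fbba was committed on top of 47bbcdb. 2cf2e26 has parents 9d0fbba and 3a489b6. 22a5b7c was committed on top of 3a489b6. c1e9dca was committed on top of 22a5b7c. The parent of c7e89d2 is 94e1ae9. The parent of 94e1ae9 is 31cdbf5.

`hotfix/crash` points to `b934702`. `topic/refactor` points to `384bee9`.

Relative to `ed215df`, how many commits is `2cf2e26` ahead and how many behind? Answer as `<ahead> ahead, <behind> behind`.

Reachable from 2cf2e26: {20d1bca, 22a5b7c, 2cf2e26, 31cdbf5, 3a489b6, 47bbcdb, 94e1ae9, 9d0fbba, c1e9dca, c7e89d2}.
Reachable from ed215df: {20d1bca, 22a5b7c, 2cf2e26, 31cdbf5, 3a489b6, 47bbcdb, 7f0ec01, 94e1ae9, 9d0fbba, b934702, c1e9dca, c7e89d2, ed215df}.
Only in 2cf2e26's history (ahead): {} — 0.
Only in ed215df's history (behind): {7f0ec01, b934702, ed215df} — 3.

0 ahead, 3 behind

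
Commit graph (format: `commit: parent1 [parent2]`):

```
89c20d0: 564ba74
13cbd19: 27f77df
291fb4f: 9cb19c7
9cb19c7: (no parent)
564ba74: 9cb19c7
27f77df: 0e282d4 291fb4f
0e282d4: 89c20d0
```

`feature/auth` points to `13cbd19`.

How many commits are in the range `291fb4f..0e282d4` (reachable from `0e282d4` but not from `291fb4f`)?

Reachable from 0e282d4: {0e282d4, 564ba74, 89c20d0, 9cb19c7}.
Reachable from 291fb4f: {291fb4f, 9cb19c7}.
In 0e282d4's history but not 291fb4f's: {0e282d4, 564ba74, 89c20d0} — 3 commits.

3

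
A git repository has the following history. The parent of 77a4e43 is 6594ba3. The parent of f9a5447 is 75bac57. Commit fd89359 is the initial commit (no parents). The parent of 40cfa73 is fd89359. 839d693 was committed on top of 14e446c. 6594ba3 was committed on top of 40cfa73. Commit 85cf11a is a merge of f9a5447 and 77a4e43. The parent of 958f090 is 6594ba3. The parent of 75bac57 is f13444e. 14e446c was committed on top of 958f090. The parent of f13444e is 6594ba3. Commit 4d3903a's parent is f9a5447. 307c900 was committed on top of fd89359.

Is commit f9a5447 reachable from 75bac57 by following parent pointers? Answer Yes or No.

Ancestors of 75bac57: {40cfa73, 6594ba3, 75bac57, f13444e, fd89359}.
f9a5447 is not in that set, so it is not an ancestor of 75bac57.

No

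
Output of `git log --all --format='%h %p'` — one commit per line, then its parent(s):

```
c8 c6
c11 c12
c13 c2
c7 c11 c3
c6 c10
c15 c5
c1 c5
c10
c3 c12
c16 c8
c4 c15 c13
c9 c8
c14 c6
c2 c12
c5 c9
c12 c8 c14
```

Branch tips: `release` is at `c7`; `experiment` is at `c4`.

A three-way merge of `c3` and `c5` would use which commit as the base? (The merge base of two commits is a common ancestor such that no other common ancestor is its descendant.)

Ancestors of c3: {c10, c12, c14, c3, c6, c8}.
Ancestors of c5: {c10, c5, c6, c8, c9}.
Common ancestors: {c10, c6, c8}.
Among these, c8 is not an ancestor of any other common ancestor — it is the merge base.

c8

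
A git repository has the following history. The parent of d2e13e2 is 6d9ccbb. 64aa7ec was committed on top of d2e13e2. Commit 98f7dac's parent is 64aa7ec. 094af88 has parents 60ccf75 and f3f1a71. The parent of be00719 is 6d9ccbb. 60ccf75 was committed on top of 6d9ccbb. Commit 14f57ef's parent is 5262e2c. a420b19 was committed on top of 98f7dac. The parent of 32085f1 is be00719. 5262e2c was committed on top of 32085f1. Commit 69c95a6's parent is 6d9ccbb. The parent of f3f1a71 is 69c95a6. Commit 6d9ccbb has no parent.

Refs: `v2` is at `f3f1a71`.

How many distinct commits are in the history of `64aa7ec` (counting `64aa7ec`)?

Walking parent pointers from 64aa7ec: reachable set = {64aa7ec, 6d9ccbb, d2e13e2}.
That is 3 commits.

3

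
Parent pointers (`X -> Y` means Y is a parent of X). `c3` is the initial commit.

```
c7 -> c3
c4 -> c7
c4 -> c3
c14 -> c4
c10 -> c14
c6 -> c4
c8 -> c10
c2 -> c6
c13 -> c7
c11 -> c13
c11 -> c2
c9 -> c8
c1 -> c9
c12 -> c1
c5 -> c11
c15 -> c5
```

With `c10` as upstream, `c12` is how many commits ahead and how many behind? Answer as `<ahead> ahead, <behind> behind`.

Reachable from c12: {c1, c10, c12, c14, c3, c4, c7, c8, c9}.
Reachable from c10: {c10, c14, c3, c4, c7}.
Only in c12's history (ahead): {c1, c12, c8, c9} — 4.
Only in c10's history (behind): {} — 0.

4 ahead, 0 behind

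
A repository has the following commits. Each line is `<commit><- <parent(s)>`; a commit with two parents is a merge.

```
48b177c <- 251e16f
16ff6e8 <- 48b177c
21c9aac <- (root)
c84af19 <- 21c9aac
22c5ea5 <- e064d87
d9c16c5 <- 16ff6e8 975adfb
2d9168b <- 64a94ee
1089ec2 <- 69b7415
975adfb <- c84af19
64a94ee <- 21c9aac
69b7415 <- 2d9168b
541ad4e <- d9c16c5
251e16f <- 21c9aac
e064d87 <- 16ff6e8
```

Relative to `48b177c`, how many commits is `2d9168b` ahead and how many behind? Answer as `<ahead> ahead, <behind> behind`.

2 ahead, 2 behind

Reachable from 2d9168b: {21c9aac, 2d9168b, 64a94ee}.
Reachable from 48b177c: {21c9aac, 251e16f, 48b177c}.
Only in 2d9168b's history (ahead): {2d9168b, 64a94ee} — 2.
Only in 48b177c's history (behind): {251e16f, 48b177c} — 2.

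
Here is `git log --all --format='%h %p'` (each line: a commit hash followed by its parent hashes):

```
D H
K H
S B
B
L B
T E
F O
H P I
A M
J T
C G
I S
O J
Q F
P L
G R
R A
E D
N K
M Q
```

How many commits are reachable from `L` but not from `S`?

Reachable from L: {B, L}.
Reachable from S: {B, S}.
In L's history but not S's: {L} — 1 commit.

1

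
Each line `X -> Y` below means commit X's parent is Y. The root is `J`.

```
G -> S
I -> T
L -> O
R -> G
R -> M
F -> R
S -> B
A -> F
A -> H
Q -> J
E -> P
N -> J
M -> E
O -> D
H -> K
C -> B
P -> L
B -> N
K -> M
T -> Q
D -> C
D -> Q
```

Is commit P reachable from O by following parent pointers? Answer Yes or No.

No

Ancestors of O: {B, C, D, J, N, O, Q}.
P is not in that set, so it is not an ancestor of O.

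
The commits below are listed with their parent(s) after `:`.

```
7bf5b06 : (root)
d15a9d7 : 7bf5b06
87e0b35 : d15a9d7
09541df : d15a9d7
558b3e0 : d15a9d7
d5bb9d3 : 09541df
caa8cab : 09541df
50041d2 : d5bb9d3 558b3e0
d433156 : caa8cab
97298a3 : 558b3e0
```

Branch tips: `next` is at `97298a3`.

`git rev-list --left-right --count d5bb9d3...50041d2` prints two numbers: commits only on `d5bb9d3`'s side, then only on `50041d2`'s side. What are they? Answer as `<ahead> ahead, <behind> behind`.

Reachable from d5bb9d3: {09541df, 7bf5b06, d15a9d7, d5bb9d3}.
Reachable from 50041d2: {09541df, 50041d2, 558b3e0, 7bf5b06, d15a9d7, d5bb9d3}.
Only in d5bb9d3's history (ahead): {} — 0.
Only in 50041d2's history (behind): {50041d2, 558b3e0} — 2.

0 ahead, 2 behind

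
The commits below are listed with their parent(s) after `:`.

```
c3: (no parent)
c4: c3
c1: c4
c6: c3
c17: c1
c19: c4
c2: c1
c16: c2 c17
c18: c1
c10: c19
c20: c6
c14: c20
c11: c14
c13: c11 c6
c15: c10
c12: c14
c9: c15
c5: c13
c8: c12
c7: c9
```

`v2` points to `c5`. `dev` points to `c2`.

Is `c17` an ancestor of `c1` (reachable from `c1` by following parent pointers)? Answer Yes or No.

Ancestors of c1: {c1, c3, c4}.
c17 is not in that set, so it is not an ancestor of c1.

No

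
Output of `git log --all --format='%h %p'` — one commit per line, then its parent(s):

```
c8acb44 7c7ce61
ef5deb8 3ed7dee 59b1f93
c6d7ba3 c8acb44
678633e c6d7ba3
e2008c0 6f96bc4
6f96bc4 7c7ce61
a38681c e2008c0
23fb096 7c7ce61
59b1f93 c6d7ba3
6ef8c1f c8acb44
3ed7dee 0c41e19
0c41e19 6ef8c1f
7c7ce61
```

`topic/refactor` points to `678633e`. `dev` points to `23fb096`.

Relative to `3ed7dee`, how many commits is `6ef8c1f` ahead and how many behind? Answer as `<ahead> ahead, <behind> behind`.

Reachable from 6ef8c1f: {6ef8c1f, 7c7ce61, c8acb44}.
Reachable from 3ed7dee: {0c41e19, 3ed7dee, 6ef8c1f, 7c7ce61, c8acb44}.
Only in 6ef8c1f's history (ahead): {} — 0.
Only in 3ed7dee's history (behind): {0c41e19, 3ed7dee} — 2.

0 ahead, 2 behind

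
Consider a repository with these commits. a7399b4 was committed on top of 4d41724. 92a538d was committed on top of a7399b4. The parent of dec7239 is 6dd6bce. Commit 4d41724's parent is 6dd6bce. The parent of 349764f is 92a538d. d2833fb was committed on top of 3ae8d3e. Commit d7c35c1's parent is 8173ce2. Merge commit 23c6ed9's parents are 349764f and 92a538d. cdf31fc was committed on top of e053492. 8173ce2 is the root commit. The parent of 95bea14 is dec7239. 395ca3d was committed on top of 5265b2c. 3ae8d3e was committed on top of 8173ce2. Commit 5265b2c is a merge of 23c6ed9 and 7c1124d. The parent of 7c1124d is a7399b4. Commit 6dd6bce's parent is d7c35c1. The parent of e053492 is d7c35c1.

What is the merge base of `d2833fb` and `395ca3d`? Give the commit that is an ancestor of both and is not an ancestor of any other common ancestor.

8173ce2

Ancestors of d2833fb: {3ae8d3e, 8173ce2, d2833fb}.
Ancestors of 395ca3d: {23c6ed9, 349764f, 395ca3d, 4d41724, 5265b2c, 6dd6bce, 7c1124d, 8173ce2, 92a538d, a7399b4, d7c35c1}.
Common ancestors: {8173ce2}.
The only common ancestor is 8173ce2, so it is the merge base.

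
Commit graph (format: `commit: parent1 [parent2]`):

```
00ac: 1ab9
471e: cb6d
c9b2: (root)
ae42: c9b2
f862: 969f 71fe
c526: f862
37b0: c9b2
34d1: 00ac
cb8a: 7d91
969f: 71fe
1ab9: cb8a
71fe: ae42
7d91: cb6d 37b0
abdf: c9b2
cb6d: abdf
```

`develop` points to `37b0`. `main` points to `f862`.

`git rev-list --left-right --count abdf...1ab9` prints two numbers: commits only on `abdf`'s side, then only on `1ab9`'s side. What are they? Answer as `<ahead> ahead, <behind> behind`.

0 ahead, 5 behind

Reachable from abdf: {abdf, c9b2}.
Reachable from 1ab9: {1ab9, 37b0, 7d91, abdf, c9b2, cb6d, cb8a}.
Only in abdf's history (ahead): {} — 0.
Only in 1ab9's history (behind): {1ab9, 37b0, 7d91, cb6d, cb8a} — 5.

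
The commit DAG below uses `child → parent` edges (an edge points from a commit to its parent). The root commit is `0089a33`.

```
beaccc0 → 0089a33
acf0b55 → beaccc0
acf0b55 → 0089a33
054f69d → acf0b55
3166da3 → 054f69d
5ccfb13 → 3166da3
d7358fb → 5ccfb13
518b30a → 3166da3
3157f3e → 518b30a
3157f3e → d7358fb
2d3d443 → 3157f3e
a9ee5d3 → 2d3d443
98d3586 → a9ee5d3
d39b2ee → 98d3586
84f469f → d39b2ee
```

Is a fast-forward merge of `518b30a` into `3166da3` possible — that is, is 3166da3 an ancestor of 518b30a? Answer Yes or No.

A fast-forward from 3166da3 to 518b30a is possible iff 3166da3 is an ancestor of 518b30a.
Ancestors of 518b30a: {0089a33, 054f69d, 3166da3, 518b30a, acf0b55, beaccc0}.
3166da3 is among them, so fast-forward is possible.

Yes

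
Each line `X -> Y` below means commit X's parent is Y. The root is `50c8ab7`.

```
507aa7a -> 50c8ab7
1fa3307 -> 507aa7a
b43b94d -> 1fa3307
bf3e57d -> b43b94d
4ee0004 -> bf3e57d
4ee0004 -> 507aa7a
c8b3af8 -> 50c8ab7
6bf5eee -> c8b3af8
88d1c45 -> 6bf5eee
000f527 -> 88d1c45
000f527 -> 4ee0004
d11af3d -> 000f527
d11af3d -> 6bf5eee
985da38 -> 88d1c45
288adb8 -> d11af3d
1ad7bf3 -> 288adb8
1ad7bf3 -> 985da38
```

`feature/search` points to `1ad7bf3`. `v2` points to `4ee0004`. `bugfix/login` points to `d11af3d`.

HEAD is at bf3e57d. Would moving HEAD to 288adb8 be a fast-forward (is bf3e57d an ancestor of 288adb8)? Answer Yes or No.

A fast-forward from bf3e57d to 288adb8 is possible iff bf3e57d is an ancestor of 288adb8.
Ancestors of 288adb8: {000f527, 1fa3307, 288adb8, 4ee0004, 507aa7a, 50c8ab7, 6bf5eee, 88d1c45, b43b94d, bf3e57d, c8b3af8, d11af3d}.
bf3e57d is among them, so fast-forward is possible.

Yes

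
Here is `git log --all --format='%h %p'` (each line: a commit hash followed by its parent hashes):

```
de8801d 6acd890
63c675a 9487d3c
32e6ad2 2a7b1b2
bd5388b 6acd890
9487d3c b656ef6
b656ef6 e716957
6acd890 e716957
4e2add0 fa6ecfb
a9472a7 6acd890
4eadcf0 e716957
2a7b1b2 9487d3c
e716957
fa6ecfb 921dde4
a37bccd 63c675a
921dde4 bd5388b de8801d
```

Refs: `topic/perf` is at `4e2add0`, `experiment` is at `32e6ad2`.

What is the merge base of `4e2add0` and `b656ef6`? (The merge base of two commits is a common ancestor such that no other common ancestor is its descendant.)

e716957

Ancestors of 4e2add0: {4e2add0, 6acd890, 921dde4, bd5388b, de8801d, e716957, fa6ecfb}.
Ancestors of b656ef6: {b656ef6, e716957}.
Common ancestors: {e716957}.
The only common ancestor is e716957, so it is the merge base.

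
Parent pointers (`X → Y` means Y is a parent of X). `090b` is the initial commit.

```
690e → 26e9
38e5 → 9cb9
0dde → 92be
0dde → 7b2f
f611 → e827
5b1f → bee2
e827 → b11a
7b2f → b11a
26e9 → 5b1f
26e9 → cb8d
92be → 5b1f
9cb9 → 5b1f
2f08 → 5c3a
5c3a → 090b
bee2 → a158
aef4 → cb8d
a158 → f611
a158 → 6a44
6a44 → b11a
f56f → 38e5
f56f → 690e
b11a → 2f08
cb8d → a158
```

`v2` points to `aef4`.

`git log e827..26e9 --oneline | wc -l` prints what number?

Reachable from 26e9: {090b, 26e9, 2f08, 5b1f, 5c3a, 6a44, a158, b11a, bee2, cb8d, e827, f611}.
Reachable from e827: {090b, 2f08, 5c3a, b11a, e827}.
In 26e9's history but not e827's: {26e9, 5b1f, 6a44, a158, bee2, cb8d, f611} — 7 commits.

7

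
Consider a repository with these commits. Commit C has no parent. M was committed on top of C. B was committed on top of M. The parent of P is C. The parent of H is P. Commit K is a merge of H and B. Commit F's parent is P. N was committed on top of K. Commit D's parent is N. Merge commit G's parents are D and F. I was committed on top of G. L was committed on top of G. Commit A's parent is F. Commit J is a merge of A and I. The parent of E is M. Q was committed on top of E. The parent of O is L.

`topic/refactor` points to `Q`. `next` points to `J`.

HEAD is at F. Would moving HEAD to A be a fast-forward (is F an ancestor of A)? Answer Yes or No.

A fast-forward from F to A is possible iff F is an ancestor of A.
Ancestors of A: {A, C, F, P}.
F is among them, so fast-forward is possible.

Yes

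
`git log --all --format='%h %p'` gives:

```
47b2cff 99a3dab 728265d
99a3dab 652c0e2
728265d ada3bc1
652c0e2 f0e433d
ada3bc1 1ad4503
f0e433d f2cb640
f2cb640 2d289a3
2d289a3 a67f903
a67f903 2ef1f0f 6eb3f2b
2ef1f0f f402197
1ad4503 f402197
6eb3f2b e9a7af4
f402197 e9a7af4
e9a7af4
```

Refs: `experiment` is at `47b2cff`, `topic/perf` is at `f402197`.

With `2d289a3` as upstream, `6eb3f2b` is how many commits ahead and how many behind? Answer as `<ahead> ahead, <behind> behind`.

Reachable from 6eb3f2b: {6eb3f2b, e9a7af4}.
Reachable from 2d289a3: {2d289a3, 2ef1f0f, 6eb3f2b, a67f903, e9a7af4, f402197}.
Only in 6eb3f2b's history (ahead): {} — 0.
Only in 2d289a3's history (behind): {2d289a3, 2ef1f0f, a67f903, f402197} — 4.

0 ahead, 4 behind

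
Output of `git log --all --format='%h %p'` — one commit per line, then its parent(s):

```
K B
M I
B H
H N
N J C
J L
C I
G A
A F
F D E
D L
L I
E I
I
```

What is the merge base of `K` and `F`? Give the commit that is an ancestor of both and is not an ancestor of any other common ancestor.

Ancestors of K: {B, C, H, I, J, K, L, N}.
Ancestors of F: {D, E, F, I, L}.
Common ancestors: {I, L}.
Among these, L is not an ancestor of any other common ancestor — it is the merge base.

L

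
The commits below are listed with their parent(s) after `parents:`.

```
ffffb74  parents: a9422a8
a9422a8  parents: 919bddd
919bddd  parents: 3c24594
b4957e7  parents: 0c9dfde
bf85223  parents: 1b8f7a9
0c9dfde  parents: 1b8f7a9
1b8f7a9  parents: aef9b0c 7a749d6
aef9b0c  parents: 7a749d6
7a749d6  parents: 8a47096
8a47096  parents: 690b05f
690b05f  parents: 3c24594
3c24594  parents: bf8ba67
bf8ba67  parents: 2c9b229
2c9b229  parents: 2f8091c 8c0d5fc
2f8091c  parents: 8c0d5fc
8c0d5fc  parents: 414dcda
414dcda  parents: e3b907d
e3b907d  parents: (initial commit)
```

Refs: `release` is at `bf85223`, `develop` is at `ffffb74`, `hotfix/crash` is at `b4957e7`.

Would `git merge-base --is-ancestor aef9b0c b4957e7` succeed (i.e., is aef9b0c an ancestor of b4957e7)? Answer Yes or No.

Yes

Ancestors of b4957e7 (commits reachable by following parents): {0c9dfde, 1b8f7a9, 2c9b229, 2f8091c, 3c24594, 414dcda, 690b05f, 7a749d6, 8a47096, 8c0d5fc, aef9b0c, b4957e7, bf8ba67, e3b907d}.
aef9b0c is in that set, so it is an ancestor of b4957e7.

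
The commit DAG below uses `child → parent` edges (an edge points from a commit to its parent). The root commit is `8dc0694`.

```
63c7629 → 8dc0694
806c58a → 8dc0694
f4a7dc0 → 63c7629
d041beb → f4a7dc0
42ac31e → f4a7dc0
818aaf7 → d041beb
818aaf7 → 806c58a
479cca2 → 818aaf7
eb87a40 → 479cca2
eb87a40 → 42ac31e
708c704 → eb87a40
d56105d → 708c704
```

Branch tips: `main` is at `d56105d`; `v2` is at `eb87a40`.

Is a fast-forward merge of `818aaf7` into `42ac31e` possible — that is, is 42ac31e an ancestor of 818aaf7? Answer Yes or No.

A fast-forward from 42ac31e to 818aaf7 is possible iff 42ac31e is an ancestor of 818aaf7.
Ancestors of 818aaf7: {63c7629, 806c58a, 818aaf7, 8dc0694, d041beb, f4a7dc0}.
42ac31e is not among them, so fast-forward is not possible.

No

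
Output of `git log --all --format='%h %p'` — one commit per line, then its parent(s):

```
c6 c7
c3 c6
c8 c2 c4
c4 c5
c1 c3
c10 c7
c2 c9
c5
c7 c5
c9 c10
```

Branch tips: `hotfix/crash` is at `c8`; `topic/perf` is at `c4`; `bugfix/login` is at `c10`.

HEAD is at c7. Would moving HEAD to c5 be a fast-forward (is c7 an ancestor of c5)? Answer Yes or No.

No

A fast-forward from c7 to c5 is possible iff c7 is an ancestor of c5.
Ancestors of c5: {c5}.
c7 is not among them, so fast-forward is not possible.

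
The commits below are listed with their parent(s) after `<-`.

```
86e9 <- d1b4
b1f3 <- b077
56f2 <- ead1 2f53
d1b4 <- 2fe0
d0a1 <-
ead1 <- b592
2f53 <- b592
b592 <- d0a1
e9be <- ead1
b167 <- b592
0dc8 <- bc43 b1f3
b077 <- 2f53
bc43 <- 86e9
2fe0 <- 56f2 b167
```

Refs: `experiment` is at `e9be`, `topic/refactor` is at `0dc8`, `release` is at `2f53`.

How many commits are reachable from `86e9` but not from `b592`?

7

Reachable from 86e9: {2f53, 2fe0, 56f2, 86e9, b167, b592, d0a1, d1b4, ead1}.
Reachable from b592: {b592, d0a1}.
In 86e9's history but not b592's: {2f53, 2fe0, 56f2, 86e9, b167, d1b4, ead1} — 7 commits.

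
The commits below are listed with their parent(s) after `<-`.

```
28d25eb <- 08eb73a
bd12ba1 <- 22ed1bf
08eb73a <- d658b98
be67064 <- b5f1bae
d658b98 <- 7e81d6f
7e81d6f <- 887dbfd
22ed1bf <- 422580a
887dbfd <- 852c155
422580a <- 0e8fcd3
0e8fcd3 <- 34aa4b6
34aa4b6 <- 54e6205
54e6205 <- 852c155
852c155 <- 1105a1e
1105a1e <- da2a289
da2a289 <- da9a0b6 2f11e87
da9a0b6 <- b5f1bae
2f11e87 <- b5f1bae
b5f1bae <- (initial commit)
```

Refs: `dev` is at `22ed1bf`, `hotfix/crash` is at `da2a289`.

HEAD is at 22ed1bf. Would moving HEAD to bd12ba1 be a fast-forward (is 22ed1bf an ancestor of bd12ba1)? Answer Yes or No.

A fast-forward from 22ed1bf to bd12ba1 is possible iff 22ed1bf is an ancestor of bd12ba1.
Ancestors of bd12ba1: {0e8fcd3, 1105a1e, 22ed1bf, 2f11e87, 34aa4b6, 422580a, 54e6205, 852c155, b5f1bae, bd12ba1, da2a289, da9a0b6}.
22ed1bf is among them, so fast-forward is possible.

Yes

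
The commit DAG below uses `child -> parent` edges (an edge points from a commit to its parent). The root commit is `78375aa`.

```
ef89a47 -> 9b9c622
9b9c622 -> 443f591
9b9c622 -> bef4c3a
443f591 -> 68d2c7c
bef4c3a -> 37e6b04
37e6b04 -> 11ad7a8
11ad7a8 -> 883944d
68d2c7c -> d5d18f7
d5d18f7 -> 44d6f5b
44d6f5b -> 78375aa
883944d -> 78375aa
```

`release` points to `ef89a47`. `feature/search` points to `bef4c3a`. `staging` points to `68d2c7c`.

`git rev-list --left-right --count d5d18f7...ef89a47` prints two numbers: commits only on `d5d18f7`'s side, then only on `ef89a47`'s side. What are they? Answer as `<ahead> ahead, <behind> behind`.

0 ahead, 8 behind

Reachable from d5d18f7: {44d6f5b, 78375aa, d5d18f7}.
Reachable from ef89a47: {11ad7a8, 37e6b04, 443f591, 44d6f5b, 68d2c7c, 78375aa, 883944d, 9b9c622, bef4c3a, d5d18f7, ef89a47}.
Only in d5d18f7's history (ahead): {} — 0.
Only in ef89a47's history (behind): {11ad7a8, 37e6b04, 443f591, 68d2c7c, 883944d, 9b9c622, bef4c3a, ef89a47} — 8.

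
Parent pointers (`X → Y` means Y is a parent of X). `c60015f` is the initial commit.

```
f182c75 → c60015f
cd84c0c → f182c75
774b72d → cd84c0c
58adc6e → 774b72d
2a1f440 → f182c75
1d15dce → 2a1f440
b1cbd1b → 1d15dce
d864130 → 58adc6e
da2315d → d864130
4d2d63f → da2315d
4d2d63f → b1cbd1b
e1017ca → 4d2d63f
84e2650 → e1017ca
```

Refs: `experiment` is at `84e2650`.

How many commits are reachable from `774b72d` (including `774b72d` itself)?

4

Walking parent pointers from 774b72d: reachable set = {774b72d, c60015f, cd84c0c, f182c75}.
That is 4 commits.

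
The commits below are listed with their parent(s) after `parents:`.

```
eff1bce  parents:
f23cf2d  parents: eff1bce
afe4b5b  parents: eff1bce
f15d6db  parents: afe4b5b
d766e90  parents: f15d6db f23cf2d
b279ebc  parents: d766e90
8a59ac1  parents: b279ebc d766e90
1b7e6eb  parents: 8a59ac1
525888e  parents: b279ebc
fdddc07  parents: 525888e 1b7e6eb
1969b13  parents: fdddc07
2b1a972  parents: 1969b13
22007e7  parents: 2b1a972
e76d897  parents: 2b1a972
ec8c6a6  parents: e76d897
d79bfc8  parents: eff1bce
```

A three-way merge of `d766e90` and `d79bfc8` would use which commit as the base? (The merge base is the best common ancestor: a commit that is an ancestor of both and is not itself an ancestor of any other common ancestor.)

Ancestors of d766e90: {afe4b5b, d766e90, eff1bce, f15d6db, f23cf2d}.
Ancestors of d79bfc8: {d79bfc8, eff1bce}.
Common ancestors: {eff1bce}.
The only common ancestor is eff1bce, so it is the merge base.

eff1bce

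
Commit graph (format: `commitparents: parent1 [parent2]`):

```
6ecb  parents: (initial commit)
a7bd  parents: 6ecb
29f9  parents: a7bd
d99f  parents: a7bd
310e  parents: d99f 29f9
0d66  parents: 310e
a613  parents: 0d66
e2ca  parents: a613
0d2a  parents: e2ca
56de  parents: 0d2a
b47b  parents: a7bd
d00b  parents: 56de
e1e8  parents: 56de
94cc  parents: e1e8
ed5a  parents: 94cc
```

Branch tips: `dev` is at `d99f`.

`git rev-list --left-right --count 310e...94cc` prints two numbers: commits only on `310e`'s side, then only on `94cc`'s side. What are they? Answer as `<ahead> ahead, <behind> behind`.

Reachable from 310e: {29f9, 310e, 6ecb, a7bd, d99f}.
Reachable from 94cc: {0d2a, 0d66, 29f9, 310e, 56de, 6ecb, 94cc, a613, a7bd, d99f, e1e8, e2ca}.
Only in 310e's history (ahead): {} — 0.
Only in 94cc's history (behind): {0d2a, 0d66, 56de, 94cc, a613, e1e8, e2ca} — 7.

0 ahead, 7 behind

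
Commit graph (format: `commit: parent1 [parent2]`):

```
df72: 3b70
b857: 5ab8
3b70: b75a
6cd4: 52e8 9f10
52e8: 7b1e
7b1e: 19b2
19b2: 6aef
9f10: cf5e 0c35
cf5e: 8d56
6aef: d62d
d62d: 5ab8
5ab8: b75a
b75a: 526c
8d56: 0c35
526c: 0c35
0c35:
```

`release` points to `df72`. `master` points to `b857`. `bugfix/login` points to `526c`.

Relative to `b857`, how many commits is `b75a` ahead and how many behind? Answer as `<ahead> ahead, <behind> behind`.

0 ahead, 2 behind

Reachable from b75a: {0c35, 526c, b75a}.
Reachable from b857: {0c35, 526c, 5ab8, b75a, b857}.
Only in b75a's history (ahead): {} — 0.
Only in b857's history (behind): {5ab8, b857} — 2.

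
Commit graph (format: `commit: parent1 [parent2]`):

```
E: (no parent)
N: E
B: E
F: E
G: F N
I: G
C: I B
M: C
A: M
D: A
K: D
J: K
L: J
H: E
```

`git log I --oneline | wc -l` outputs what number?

5

Walking parent pointers from I: reachable set = {E, F, G, I, N}.
That is 5 commits.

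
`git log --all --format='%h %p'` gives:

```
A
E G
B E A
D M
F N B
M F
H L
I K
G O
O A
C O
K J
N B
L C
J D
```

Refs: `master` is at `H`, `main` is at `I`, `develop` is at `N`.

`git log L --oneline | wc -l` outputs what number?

4

Walking parent pointers from L: reachable set = {A, C, L, O}.
That is 4 commits.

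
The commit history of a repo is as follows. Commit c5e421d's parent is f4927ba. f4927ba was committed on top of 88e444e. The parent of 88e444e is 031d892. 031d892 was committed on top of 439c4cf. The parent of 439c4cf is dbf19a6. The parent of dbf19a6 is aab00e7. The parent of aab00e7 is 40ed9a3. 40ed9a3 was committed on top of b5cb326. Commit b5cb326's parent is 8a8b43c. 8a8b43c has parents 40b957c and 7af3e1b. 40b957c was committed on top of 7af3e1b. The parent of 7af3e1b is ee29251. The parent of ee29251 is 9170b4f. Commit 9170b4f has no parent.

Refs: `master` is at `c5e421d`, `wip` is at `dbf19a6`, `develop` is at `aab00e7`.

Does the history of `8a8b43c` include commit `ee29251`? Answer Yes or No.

Ancestors of 8a8b43c (commits reachable by following parents): {40b957c, 7af3e1b, 8a8b43c, 9170b4f, ee29251}.
ee29251 is in that set, so it is an ancestor of 8a8b43c.

Yes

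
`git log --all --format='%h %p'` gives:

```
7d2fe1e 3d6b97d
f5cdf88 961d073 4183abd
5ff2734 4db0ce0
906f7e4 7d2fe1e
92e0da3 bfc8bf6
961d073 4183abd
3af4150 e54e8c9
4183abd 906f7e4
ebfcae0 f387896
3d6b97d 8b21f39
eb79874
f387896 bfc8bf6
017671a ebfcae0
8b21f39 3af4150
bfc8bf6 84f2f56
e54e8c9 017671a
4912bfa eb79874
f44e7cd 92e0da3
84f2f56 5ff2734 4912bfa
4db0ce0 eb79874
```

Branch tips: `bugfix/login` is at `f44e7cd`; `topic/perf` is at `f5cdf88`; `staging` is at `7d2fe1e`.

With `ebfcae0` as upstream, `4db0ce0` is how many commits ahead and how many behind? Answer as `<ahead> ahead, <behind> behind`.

0 ahead, 6 behind

Reachable from 4db0ce0: {4db0ce0, eb79874}.
Reachable from ebfcae0: {4912bfa, 4db0ce0, 5ff2734, 84f2f56, bfc8bf6, eb79874, ebfcae0, f387896}.
Only in 4db0ce0's history (ahead): {} — 0.
Only in ebfcae0's history (behind): {4912bfa, 5ff2734, 84f2f56, bfc8bf6, ebfcae0, f387896} — 6.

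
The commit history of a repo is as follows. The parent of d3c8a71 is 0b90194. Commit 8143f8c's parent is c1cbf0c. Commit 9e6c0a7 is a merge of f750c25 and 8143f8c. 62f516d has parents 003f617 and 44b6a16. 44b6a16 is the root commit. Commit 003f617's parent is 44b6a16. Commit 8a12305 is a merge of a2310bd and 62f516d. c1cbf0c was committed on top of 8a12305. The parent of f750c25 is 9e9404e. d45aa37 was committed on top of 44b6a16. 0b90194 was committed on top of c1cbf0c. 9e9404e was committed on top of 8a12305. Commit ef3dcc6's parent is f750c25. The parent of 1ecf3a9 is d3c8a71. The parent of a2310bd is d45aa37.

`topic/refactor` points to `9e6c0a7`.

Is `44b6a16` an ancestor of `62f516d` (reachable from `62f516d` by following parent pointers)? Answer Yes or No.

Yes

Ancestors of 62f516d (commits reachable by following parents): {003f617, 44b6a16, 62f516d}.
44b6a16 is in that set, so it is an ancestor of 62f516d.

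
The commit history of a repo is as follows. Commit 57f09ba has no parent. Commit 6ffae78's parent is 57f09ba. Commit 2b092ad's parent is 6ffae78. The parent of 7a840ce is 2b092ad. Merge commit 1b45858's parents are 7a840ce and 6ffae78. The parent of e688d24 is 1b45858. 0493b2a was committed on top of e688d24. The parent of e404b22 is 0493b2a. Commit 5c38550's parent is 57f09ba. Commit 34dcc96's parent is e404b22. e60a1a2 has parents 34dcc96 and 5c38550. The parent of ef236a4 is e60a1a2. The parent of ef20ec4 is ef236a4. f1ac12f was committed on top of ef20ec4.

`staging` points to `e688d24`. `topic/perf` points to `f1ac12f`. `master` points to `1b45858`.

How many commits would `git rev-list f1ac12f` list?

14

Walking parent pointers from f1ac12f: reachable set = {0493b2a, 1b45858, 2b092ad, 34dcc96, 57f09ba, 5c38550, 6ffae78, 7a840ce, e404b22, e60a1a2, e688d24, ef20ec4, ef236a4, f1ac12f}.
That is 14 commits.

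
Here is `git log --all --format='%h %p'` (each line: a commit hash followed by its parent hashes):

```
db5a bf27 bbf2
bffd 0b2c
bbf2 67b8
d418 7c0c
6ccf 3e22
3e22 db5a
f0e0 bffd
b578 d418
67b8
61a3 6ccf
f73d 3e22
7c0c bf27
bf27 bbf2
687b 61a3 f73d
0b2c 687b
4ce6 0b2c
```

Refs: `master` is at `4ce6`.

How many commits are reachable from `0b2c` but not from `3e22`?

5

Reachable from 0b2c: {0b2c, 3e22, 61a3, 67b8, 687b, 6ccf, bbf2, bf27, db5a, f73d}.
Reachable from 3e22: {3e22, 67b8, bbf2, bf27, db5a}.
In 0b2c's history but not 3e22's: {0b2c, 61a3, 687b, 6ccf, f73d} — 5 commits.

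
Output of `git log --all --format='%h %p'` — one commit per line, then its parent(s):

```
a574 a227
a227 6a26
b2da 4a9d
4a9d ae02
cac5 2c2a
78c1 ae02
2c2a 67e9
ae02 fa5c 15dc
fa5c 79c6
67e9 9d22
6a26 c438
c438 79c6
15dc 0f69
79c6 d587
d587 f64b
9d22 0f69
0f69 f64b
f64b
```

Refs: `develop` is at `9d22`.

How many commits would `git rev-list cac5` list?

Walking parent pointers from cac5: reachable set = {0f69, 2c2a, 67e9, 9d22, cac5, f64b}.
That is 6 commits.

6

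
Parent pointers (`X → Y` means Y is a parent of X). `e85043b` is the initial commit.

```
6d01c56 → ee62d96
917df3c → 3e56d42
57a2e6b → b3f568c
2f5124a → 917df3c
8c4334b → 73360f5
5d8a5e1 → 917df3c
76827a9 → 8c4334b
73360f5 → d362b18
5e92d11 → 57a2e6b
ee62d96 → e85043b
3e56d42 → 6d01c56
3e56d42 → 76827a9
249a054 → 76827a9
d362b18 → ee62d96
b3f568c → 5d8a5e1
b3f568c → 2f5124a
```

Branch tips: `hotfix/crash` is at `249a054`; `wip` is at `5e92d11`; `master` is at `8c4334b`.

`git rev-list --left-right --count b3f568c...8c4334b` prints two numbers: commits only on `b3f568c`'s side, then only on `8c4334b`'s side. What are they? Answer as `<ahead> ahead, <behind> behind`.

Reachable from b3f568c: {2f5124a, 3e56d42, 5d8a5e1, 6d01c56, 73360f5, 76827a9, 8c4334b, 917df3c, b3f568c, d362b18, e85043b, ee62d96}.
Reachable from 8c4334b: {73360f5, 8c4334b, d362b18, e85043b, ee62d96}.
Only in b3f568c's history (ahead): {2f5124a, 3e56d42, 5d8a5e1, 6d01c56, 76827a9, 917df3c, b3f568c} — 7.
Only in 8c4334b's history (behind): {} — 0.

7 ahead, 0 behind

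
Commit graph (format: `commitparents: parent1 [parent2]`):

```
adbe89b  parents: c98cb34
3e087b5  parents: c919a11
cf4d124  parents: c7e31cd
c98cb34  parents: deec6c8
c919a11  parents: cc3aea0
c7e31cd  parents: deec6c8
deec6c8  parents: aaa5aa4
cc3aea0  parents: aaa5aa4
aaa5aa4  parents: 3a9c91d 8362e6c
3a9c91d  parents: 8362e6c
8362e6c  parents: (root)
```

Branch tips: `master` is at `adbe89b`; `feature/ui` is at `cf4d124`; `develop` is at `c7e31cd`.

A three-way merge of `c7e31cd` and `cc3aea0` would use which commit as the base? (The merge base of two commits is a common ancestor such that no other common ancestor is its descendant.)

aaa5aa4

Ancestors of c7e31cd: {3a9c91d, 8362e6c, aaa5aa4, c7e31cd, deec6c8}.
Ancestors of cc3aea0: {3a9c91d, 8362e6c, aaa5aa4, cc3aea0}.
Common ancestors: {3a9c91d, 8362e6c, aaa5aa4}.
Among these, aaa5aa4 is not an ancestor of any other common ancestor — it is the merge base.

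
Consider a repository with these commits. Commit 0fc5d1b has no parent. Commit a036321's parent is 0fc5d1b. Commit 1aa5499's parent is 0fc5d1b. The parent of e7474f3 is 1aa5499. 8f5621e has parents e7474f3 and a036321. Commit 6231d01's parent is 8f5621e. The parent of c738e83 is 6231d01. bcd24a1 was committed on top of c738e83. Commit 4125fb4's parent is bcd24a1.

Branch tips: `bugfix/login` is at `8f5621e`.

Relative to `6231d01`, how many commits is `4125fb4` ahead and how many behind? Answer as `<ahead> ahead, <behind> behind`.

3 ahead, 0 behind

Reachable from 4125fb4: {0fc5d1b, 1aa5499, 4125fb4, 6231d01, 8f5621e, a036321, bcd24a1, c738e83, e7474f3}.
Reachable from 6231d01: {0fc5d1b, 1aa5499, 6231d01, 8f5621e, a036321, e7474f3}.
Only in 4125fb4's history (ahead): {4125fb4, bcd24a1, c738e83} — 3.
Only in 6231d01's history (behind): {} — 0.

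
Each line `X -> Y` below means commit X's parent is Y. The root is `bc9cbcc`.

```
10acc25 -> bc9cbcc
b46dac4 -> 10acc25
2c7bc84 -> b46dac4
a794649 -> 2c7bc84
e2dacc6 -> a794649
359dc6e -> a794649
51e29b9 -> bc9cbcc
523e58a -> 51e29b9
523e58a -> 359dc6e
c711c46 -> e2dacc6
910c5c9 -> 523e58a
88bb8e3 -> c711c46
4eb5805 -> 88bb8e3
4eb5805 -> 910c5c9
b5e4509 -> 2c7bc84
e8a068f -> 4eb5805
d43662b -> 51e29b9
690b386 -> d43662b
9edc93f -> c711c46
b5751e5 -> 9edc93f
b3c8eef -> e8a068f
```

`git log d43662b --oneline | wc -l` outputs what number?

Walking parent pointers from d43662b: reachable set = {51e29b9, bc9cbcc, d43662b}.
That is 3 commits.

3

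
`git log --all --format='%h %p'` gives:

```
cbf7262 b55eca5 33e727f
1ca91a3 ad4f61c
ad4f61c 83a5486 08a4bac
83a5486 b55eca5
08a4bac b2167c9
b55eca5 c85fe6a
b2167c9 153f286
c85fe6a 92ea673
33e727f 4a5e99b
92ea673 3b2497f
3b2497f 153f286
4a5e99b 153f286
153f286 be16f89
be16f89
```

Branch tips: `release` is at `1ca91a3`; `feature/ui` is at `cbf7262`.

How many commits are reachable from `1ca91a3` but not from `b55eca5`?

5

Reachable from 1ca91a3: {08a4bac, 153f286, 1ca91a3, 3b2497f, 83a5486, 92ea673, ad4f61c, b2167c9, b55eca5, be16f89, c85fe6a}.
Reachable from b55eca5: {153f286, 3b2497f, 92ea673, b55eca5, be16f89, c85fe6a}.
In 1ca91a3's history but not b55eca5's: {08a4bac, 1ca91a3, 83a5486, ad4f61c, b2167c9} — 5 commits.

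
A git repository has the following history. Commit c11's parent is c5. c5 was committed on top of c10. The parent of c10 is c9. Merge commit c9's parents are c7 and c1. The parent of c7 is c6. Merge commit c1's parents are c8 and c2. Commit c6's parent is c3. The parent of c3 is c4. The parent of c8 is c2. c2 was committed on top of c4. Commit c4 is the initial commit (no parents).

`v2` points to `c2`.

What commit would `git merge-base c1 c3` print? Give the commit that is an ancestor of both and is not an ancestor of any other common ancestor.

c4

Ancestors of c1: {c1, c2, c4, c8}.
Ancestors of c3: {c3, c4}.
Common ancestors: {c4}.
The only common ancestor is c4, so it is the merge base.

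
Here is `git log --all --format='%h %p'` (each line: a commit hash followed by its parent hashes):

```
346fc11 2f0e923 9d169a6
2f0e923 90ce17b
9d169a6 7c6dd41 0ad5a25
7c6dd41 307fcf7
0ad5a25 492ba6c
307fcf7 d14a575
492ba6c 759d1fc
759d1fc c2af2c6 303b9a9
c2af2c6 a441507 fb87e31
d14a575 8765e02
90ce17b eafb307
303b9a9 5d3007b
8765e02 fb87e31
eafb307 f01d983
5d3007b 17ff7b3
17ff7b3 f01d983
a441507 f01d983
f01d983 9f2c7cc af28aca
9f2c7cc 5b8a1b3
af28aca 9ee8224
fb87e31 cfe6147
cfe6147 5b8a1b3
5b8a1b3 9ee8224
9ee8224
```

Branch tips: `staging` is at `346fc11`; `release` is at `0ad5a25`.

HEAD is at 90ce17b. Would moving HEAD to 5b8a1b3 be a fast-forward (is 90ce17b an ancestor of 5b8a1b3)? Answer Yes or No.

A fast-forward from 90ce17b to 5b8a1b3 is possible iff 90ce17b is an ancestor of 5b8a1b3.
Ancestors of 5b8a1b3: {5b8a1b3, 9ee8224}.
90ce17b is not among them, so fast-forward is not possible.

No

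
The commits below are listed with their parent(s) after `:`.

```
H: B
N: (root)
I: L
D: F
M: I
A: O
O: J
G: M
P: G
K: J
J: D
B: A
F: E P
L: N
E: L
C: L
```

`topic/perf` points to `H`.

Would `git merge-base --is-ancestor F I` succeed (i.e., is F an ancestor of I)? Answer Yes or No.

Ancestors of I: {I, L, N}.
F is not in that set, so it is not an ancestor of I.

No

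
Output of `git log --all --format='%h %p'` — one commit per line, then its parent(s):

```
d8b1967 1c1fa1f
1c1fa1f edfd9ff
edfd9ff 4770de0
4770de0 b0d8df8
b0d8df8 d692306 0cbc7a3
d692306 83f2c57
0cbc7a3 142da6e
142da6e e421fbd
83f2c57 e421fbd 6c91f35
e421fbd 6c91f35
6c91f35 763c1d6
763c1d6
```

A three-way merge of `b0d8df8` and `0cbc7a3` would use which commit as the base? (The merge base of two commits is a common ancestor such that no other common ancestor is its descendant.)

Ancestors of b0d8df8: {0cbc7a3, 142da6e, 6c91f35, 763c1d6, 83f2c57, b0d8df8, d692306, e421fbd}.
Ancestors of 0cbc7a3: {0cbc7a3, 142da6e, 6c91f35, 763c1d6, e421fbd}.
Common ancestors: {0cbc7a3, 142da6e, 6c91f35, 763c1d6, e421fbd}.
Among these, 0cbc7a3 is not an ancestor of any other common ancestor — it is the merge base.

0cbc7a3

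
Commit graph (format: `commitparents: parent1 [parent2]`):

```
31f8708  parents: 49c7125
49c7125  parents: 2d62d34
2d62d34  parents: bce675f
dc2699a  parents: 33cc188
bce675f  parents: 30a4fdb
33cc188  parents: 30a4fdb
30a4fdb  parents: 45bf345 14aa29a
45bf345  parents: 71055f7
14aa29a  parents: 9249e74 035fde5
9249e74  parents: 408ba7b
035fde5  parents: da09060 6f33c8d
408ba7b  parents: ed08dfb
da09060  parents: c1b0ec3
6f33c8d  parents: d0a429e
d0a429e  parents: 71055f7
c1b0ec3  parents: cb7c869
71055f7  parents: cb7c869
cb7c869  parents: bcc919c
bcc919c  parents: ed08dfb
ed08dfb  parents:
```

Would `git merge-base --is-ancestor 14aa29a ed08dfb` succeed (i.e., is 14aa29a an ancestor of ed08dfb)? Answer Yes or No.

No

Ancestors of ed08dfb: {ed08dfb}.
14aa29a is not in that set, so it is not an ancestor of ed08dfb.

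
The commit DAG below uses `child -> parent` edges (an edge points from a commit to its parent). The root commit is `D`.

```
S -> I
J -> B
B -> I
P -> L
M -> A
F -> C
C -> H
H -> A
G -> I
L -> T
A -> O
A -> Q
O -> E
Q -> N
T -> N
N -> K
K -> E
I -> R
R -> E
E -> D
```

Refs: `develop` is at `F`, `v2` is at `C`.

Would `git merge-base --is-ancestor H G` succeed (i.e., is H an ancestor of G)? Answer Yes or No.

No

Ancestors of G: {D, E, G, I, R}.
H is not in that set, so it is not an ancestor of G.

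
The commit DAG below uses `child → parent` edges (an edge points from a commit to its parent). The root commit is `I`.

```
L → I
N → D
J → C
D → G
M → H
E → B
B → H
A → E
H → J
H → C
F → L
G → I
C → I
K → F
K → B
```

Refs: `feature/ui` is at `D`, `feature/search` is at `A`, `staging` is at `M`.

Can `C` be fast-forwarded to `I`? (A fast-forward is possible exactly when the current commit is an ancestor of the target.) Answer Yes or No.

A fast-forward from C to I is possible iff C is an ancestor of I.
Ancestors of I: {I}.
C is not among them, so fast-forward is not possible.

No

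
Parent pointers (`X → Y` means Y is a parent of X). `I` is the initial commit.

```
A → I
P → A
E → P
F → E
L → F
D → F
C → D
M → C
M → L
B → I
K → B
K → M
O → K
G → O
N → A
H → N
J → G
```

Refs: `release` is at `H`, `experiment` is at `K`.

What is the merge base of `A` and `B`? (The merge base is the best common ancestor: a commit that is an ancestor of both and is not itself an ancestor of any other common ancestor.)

I

Ancestors of A: {A, I}.
Ancestors of B: {B, I}.
Common ancestors: {I}.
The only common ancestor is I, so it is the merge base.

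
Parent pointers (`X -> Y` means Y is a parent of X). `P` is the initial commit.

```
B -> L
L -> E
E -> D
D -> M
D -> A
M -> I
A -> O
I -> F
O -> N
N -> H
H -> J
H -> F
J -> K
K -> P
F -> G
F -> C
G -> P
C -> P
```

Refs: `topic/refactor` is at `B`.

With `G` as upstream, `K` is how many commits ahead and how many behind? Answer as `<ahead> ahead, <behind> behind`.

1 ahead, 1 behind

Reachable from K: {K, P}.
Reachable from G: {G, P}.
Only in K's history (ahead): {K} — 1.
Only in G's history (behind): {G} — 1.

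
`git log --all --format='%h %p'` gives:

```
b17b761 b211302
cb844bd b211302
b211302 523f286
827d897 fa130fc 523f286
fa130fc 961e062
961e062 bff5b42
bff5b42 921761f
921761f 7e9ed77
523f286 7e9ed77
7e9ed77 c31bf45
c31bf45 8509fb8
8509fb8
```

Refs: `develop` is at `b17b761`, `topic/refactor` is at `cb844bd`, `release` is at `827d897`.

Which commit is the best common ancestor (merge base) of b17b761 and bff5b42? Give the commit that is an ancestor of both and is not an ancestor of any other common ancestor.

7e9ed77

Ancestors of b17b761: {523f286, 7e9ed77, 8509fb8, b17b761, b211302, c31bf45}.
Ancestors of bff5b42: {7e9ed77, 8509fb8, 921761f, bff5b42, c31bf45}.
Common ancestors: {7e9ed77, 8509fb8, c31bf45}.
Among these, 7e9ed77 is not an ancestor of any other common ancestor — it is the merge base.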